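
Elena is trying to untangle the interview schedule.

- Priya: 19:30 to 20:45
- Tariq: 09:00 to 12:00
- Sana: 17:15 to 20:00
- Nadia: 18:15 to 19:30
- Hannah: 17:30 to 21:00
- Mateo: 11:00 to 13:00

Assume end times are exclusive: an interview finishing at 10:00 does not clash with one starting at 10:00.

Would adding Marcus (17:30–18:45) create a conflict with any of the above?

Yes — it overlaps Hannah, Nadia, Sana

Tariq: ends 12:00 at or before Marcus starts 17:30 → clear.
Mateo: ends 13:00 at or before Marcus starts 17:30 → clear.
Sana: starts 17:15 before Marcus ends 18:45, and ends 20:00 after Marcus starts 17:30 → overlap.
Hannah: starts 17:30 before Marcus ends 18:45, and ends 21:00 after Marcus starts 17:30 → overlap.
Nadia: starts 18:15 before Marcus ends 18:45, and ends 19:30 after Marcus starts 17:30 → overlap.
Priya: starts 19:30 at or after Marcus ends 18:45 → clear.
Marcus overlaps Nadia, Hannah, Sana.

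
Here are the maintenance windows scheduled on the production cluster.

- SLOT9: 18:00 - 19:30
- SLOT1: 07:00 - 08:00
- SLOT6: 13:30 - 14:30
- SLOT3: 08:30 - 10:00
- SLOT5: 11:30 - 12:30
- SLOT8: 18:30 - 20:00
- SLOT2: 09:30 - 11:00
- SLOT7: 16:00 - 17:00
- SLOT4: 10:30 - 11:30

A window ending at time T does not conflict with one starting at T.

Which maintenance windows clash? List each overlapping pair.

SLOT2 & SLOT3, SLOT2 & SLOT4, SLOT8 & SLOT9

Sorted by start: SLOT1, SLOT3, SLOT2, SLOT4, SLOT5, SLOT6, SLOT7, SLOT9, SLOT8.
SLOT3 starts after SLOT1 ends, so nothing later overlaps SLOT1 either.
SLOT2 starts before SLOT3 ends → SLOT3 and SLOT2 overlap.
SLOT4 starts after SLOT3 ends, so nothing later overlaps SLOT3 either.
SLOT4 starts before SLOT2 ends → SLOT2 and SLOT4 overlap.
SLOT5 starts after SLOT2 ends, so nothing later overlaps SLOT2 either.
SLOT5 starts exactly when SLOT4 ends (back-to-back, no overlap), so nothing later overlaps SLOT4 either.
SLOT6 starts after SLOT5 ends, so nothing later overlaps SLOT5 either.
SLOT7 starts after SLOT6 ends, so nothing later overlaps SLOT6 either.
SLOT9 starts after SLOT7 ends, so nothing later overlaps SLOT7 either.
SLOT8 starts before SLOT9 ends → SLOT9 and SLOT8 overlap.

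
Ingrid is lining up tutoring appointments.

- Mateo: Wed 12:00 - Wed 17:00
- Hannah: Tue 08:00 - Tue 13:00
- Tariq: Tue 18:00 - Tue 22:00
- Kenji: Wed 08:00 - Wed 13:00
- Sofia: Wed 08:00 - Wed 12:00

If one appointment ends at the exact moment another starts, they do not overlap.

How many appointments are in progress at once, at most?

2

Sweep the timeline, counting +1 at each start and −1 at each end (ends before starts at a tie):
Tue 08:00 start Hannah → 1
Tue 13:00 end Hannah → 0
Tue 18:00 start Tariq → 1
Tue 22:00 end Tariq → 0
Wed 08:00 start Kenji → 1
Wed 08:00 start Sofia → 2
Wed 12:00 end Sofia → 1
Wed 12:00 start Mateo → 2
Wed 13:00 end Kenji → 1
Wed 17:00 end Mateo → 0
Peak is 2, at Wed 08:00 (Kenji, Sofia).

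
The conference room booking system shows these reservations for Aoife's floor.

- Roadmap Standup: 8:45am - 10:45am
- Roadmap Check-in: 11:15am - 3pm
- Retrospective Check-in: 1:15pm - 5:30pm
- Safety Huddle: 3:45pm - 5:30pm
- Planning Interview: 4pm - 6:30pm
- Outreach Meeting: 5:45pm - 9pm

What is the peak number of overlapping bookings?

Walk through starts and ends in time order (an end at T is processed before a start at T):
8:45am start Roadmap Standup → 1
10:45am end Roadmap Standup → 0
11:15am start Roadmap Check-in → 1
1:15pm start Retrospective Check-in → 2
3pm end Roadmap Check-in → 1
3:45pm start Safety Huddle → 2
4pm start Planning Interview → 3
5:30pm end Retrospective Check-in → 2
5:30pm end Safety Huddle → 1
5:45pm start Outreach Meeting → 2
6:30pm end Planning Interview → 1
9pm end Outreach Meeting → 0
Peak is 3, at 4pm (Planning Interview, Retrospective Check-in, Safety Huddle).

3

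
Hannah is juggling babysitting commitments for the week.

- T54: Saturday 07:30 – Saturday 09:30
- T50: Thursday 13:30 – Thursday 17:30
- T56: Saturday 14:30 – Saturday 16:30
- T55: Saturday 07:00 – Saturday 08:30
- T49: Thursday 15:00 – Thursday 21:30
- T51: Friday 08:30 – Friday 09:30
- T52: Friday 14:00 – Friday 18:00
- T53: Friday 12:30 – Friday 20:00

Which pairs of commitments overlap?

Sorted by start: T50, T49, T51, T53, T52, T55, T54, T56.
T49 starts before T50 ends → T50 and T49 overlap.
T51 starts after T50 ends — done with T50.
T51 starts after T49 ends — done with T49.
T53 starts after T51 ends — done with T51.
T52 starts before T53 ends → T53 and T52 overlap.
T55 starts after T53 ends — done with T53.
T55 starts after T52 ends — done with T52.
T54 starts before T55 ends → T55 and T54 overlap.
T56 starts after T55 ends.
T56 starts after T54 ends.

T49 & T50, T52 & T53, T54 & T55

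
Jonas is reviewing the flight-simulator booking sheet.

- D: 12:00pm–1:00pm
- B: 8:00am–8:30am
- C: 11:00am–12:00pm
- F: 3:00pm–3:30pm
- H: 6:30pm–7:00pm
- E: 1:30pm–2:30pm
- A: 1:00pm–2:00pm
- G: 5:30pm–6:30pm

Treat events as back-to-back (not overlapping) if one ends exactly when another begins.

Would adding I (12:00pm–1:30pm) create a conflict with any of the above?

Yes — it overlaps A, D

B: ends 8:30am at or before I starts 12:00pm → clear.
C: ends 12:00pm at or before I starts 12:00pm → clear.
D: starts 12:00pm before I ends 1:30pm, and ends 1:00pm after I starts 12:00pm → overlap.
A: starts 1:00pm before I ends 1:30pm, and ends 2:00pm after I starts 12:00pm → overlap.
E: starts 1:30pm at or after I ends 1:30pm → clear.
F: starts 3:00pm at or after I ends 1:30pm → clear.
G: starts 5:30pm at or after I ends 1:30pm → clear.
H: starts 6:30pm at or after I ends 1:30pm → clear.
I overlaps A, D.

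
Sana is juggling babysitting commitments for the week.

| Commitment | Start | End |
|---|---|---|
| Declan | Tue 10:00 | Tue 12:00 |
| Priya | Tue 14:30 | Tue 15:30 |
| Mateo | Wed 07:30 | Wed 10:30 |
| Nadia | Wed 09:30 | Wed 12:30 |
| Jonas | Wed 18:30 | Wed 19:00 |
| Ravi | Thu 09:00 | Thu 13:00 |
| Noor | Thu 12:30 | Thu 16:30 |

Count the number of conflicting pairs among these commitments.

Sorted by start: Declan, Priya, Mateo, Nadia, Jonas, Ravi, Noor.
Priya starts after Declan ends, so Declan has no further overlaps.
Mateo starts after Priya ends, so Priya has no further overlaps.
Nadia starts before Mateo ends → Mateo and Nadia overlap.
Jonas starts after Mateo ends, so Mateo has no further overlaps.
Jonas starts after Nadia ends, so Nadia has no further overlaps.
Ravi starts after Jonas ends, so Jonas has no further overlaps.
Noor starts before Ravi ends → Ravi and Noor overlap.
Overlapping pairs: Mateo & Nadia, Noor & Ravi — 2 in total.

2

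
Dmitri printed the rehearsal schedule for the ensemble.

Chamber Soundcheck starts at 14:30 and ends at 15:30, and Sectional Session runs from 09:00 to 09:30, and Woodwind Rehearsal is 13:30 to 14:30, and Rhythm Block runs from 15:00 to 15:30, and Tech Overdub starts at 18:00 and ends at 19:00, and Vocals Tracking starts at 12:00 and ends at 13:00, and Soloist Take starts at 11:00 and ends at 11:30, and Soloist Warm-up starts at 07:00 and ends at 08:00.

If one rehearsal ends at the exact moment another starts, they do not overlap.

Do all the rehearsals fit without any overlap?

No

Two intervals overlap when each starts before the other ends.
Sorted by start: Soloist Warm-up, Sectional Session, Soloist Take, Vocals Tracking, Woodwind Rehearsal, Chamber Soundcheck, Rhythm Block, Tech Overdub.
Sectional Session starts after Soloist Warm-up ends; Soloist Warm-up is clear from here.
Soloist Take starts after Sectional Session ends; Sectional Session is clear from here.
Vocals Tracking starts after Soloist Take ends; Soloist Take is clear from here.
Woodwind Rehearsal starts after Vocals Tracking ends; Vocals Tracking is clear from here.
Chamber Soundcheck starts exactly when Woodwind Rehearsal ends (back-to-back, no overlap); Woodwind Rehearsal is clear from here.
Rhythm Block starts before Chamber Soundcheck ends → Chamber Soundcheck and Rhythm Block overlap.
That's a conflict, so the schedule is not conflict-free.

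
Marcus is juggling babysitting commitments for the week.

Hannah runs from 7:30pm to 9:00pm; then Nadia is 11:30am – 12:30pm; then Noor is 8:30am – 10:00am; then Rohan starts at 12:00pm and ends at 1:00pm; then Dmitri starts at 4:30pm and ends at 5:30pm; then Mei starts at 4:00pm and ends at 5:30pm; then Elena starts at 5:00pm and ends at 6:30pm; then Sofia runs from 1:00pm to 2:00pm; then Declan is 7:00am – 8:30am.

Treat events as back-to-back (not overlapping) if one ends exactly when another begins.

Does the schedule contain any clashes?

Yes

Sorted by start: Declan, Noor, Nadia, Rohan, Sofia, Mei, Dmitri, Elena, Hannah.
Noor starts exactly when Declan ends (back-to-back, no overlap), so Declan has no further overlaps.
Nadia starts after Noor ends, so Noor has no further overlaps.
Rohan starts before Nadia ends → Nadia and Rohan overlap.
That's a conflict, so the schedule is not conflict-free.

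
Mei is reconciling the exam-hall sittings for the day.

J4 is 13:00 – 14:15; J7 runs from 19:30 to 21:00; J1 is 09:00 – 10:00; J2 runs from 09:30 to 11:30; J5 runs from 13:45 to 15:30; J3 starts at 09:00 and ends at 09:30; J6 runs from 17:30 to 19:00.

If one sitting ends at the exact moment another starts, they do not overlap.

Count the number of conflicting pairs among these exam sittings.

Sorted by start: J1, J3, J2, J4, J5, J6, J7.
J3 starts before J1 ends → J1 and J3 overlap.
J2 starts before J1 ends → J1 and J2 overlap.
J4 starts after J1 ends; J1 is clear from here.
J2 starts exactly when J3 ends (back-to-back, no overlap); J3 is clear from here.
J4 starts after J2 ends; J2 is clear from here.
J5 starts before J4 ends → J4 and J5 overlap.
J6 starts after J4 ends; J4 is clear from here.
J6 starts after J5 ends; J5 is clear from here.
J7 starts after J6 ends.
Overlapping pairs: J1 & J2, J1 & J3, J4 & J5 — 3 in total.

3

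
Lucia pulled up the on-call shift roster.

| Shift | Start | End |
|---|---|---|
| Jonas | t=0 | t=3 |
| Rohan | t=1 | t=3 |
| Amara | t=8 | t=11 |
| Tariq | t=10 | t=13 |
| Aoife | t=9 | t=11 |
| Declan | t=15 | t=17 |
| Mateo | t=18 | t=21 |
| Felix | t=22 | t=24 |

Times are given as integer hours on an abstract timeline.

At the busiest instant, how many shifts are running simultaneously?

3

Sort all start/end points and keep a running count:
t=0 start Jonas → 1
t=1 start Rohan → 2
t=3 end Jonas → 1
t=3 end Rohan → 0
t=8 start Amara → 1
t=9 start Aoife → 2
t=10 start Tariq → 3
t=11 end Amara → 2
t=11 end Aoife → 1
t=13 end Tariq → 0
t=15 start Declan → 1
t=17 end Declan → 0
t=18 start Mateo → 1
t=21 end Mateo → 0
t=22 start Felix → 1
t=24 end Felix → 0
Peak is 3, at t=10 (Amara, Aoife, Tariq).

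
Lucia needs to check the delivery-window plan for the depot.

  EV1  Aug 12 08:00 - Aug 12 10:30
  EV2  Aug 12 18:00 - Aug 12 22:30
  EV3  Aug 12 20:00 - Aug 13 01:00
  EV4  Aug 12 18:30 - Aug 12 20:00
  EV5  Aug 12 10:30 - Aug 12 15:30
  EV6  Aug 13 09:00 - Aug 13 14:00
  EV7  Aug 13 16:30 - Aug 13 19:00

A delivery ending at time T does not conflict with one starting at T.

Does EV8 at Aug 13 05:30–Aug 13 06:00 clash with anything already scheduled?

No — it doesn't clash with anything

EV1: ends Aug 12 10:30 at or before EV8 starts Aug 13 05:30 → clear.
EV5: ends Aug 12 15:30 at or before EV8 starts Aug 13 05:30 → clear.
EV2: ends Aug 12 22:30 at or before EV8 starts Aug 13 05:30 → clear.
EV4: ends Aug 12 20:00 at or before EV8 starts Aug 13 05:30 → clear.
EV3: ends Aug 13 01:00 at or before EV8 starts Aug 13 05:30 → clear.
EV6: starts Aug 13 09:00 at or after EV8 ends Aug 13 06:00 → clear.
EV7: starts Aug 13 16:30 at or after EV8 ends Aug 13 06:00 → clear.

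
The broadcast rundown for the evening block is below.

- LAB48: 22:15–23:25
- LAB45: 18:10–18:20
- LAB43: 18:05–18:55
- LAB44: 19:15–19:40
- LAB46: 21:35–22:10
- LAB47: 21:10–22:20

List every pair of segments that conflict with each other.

LAB43 & LAB45, LAB46 & LAB47, LAB47 & LAB48

Sorted by start: LAB43, LAB45, LAB44, LAB47, LAB46, LAB48.
LAB45 starts before LAB43 ends → LAB43 and LAB45 overlap.
LAB44 starts after LAB43 ends — done with LAB43.
LAB44 starts after LAB45 ends — done with LAB45.
LAB47 starts after LAB44 ends — done with LAB44.
LAB46 starts before LAB47 ends → LAB47 and LAB46 overlap.
LAB48 starts before LAB47 ends → LAB47 and LAB48 overlap.
LAB48 starts after LAB46 ends.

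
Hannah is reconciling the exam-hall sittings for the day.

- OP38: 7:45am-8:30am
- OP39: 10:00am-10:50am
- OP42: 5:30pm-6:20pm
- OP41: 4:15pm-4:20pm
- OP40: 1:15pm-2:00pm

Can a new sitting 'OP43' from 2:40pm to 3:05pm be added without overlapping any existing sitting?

Yes — the slot is free

OP38: ends 8:30am at or before OP43 starts 2:40pm → clear.
OP39: ends 10:50am at or before OP43 starts 2:40pm → clear.
OP40: ends 2:00pm at or before OP43 starts 2:40pm → clear.
OP41: starts 4:15pm at or after OP43 ends 3:05pm → clear.
OP42: starts 5:30pm at or after OP43 ends 3:05pm → clear.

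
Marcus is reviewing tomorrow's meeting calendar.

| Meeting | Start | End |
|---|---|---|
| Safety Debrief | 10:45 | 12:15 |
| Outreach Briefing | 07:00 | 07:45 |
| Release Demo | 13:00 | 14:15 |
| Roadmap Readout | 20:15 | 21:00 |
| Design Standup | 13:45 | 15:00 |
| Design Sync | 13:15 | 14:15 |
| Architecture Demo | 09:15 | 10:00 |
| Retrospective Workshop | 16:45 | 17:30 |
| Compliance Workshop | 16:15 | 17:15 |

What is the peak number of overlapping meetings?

3

Walk through starts and ends in time order (an end at T is processed before a start at T):
07:00 start Outreach Briefing → 1
07:45 end Outreach Briefing → 0
09:15 start Architecture Demo → 1
10:00 end Architecture Demo → 0
10:45 start Safety Debrief → 1
12:15 end Safety Debrief → 0
13:00 start Release Demo → 1
13:15 start Design Sync → 2
13:45 start Design Standup → 3
14:15 end Design Sync → 2
14:15 end Release Demo → 1
15:00 end Design Standup → 0
16:15 start Compliance Workshop → 1
16:45 start Retrospective Workshop → 2
17:15 end Compliance Workshop → 1
17:30 end Retrospective Workshop → 0
20:15 start Roadmap Readout → 1
21:00 end Roadmap Readout → 0
Peak is 3, at 13:45 (Design Standup, Design Sync, Release Demo).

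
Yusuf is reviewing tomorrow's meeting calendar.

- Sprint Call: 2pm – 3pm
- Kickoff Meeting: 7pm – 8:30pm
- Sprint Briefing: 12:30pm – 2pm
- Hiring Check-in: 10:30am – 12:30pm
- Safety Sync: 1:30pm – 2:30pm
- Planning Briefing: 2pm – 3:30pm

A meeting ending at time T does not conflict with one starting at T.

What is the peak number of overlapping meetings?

Sweep the timeline, counting +1 at each start and −1 at each end (ends before starts at a tie):
10:30am start Hiring Check-in → 1
12:30pm end Hiring Check-in → 0
12:30pm start Sprint Briefing → 1
1:30pm start Safety Sync → 2
2pm end Sprint Briefing → 1
2pm start Planning Briefing → 2
2pm start Sprint Call → 3
2:30pm end Safety Sync → 2
3pm end Sprint Call → 1
3:30pm end Planning Briefing → 0
7pm start Kickoff Meeting → 1
8:30pm end Kickoff Meeting → 0
Peak is 3, at 2pm (Planning Briefing, Safety Sync, Sprint Call).

3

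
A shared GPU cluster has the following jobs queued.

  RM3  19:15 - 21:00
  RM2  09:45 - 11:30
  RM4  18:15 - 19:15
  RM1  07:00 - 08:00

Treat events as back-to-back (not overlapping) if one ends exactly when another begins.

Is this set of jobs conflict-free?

Yes

Sorted by start: RM1, RM2, RM4, RM3.
RM2 starts after RM1 ends; RM1 is clear from here.
RM4 starts after RM2 ends; RM2 is clear from here.
RM3 starts exactly when RM4 ends (back-to-back, no overlap).
Every pair is clear; the schedule has no overlaps.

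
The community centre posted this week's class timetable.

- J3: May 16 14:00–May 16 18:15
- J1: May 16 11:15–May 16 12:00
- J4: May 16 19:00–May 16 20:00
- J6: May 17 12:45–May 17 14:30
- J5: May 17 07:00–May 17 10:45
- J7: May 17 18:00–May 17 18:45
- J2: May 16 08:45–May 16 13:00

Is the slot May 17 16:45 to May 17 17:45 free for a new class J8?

J2: ends May 16 13:00 at or before J8 starts May 17 16:45 → clear.
J1: ends May 16 12:00 at or before J8 starts May 17 16:45 → clear.
J3: ends May 16 18:15 at or before J8 starts May 17 16:45 → clear.
J4: ends May 16 20:00 at or before J8 starts May 17 16:45 → clear.
J5: ends May 17 10:45 at or before J8 starts May 17 16:45 → clear.
J6: ends May 17 14:30 at or before J8 starts May 17 16:45 → clear.
J7: starts May 17 18:00 at or after J8 ends May 17 17:45 → clear.

Yes — the slot is free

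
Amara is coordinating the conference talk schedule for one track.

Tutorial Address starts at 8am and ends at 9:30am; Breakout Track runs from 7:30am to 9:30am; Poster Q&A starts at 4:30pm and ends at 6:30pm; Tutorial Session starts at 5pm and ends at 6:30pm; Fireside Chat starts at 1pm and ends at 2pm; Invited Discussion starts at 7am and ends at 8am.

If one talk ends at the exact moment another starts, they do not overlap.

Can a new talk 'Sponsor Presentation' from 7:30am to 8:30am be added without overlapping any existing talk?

No — it overlaps Breakout Track, Invited Discussion, Tutorial Address

Invited Discussion: starts 7am before Sponsor Presentation ends 8:30am, and ends 8am after Sponsor Presentation starts 7:30am → overlap.
Breakout Track: starts 7:30am before Sponsor Presentation ends 8:30am, and ends 9:30am after Sponsor Presentation starts 7:30am → overlap.
Tutorial Address: starts 8am before Sponsor Presentation ends 8:30am, and ends 9:30am after Sponsor Presentation starts 7:30am → overlap.
Fireside Chat: starts 1pm at or after Sponsor Presentation ends 8:30am → clear.
Poster Q&A: starts 4:30pm at or after Sponsor Presentation ends 8:30am → clear.
Tutorial Session: starts 5pm at or after Sponsor Presentation ends 8:30am → clear.
Sponsor Presentation overlaps Invited Discussion, Breakout Track, Tutorial Address.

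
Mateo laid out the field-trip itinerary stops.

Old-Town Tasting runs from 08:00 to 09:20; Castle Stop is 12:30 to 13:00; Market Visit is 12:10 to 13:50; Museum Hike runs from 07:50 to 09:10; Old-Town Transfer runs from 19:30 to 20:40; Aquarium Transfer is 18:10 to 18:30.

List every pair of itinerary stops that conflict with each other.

Castle Stop & Market Visit, Museum Hike & Old-Town Tasting

Sorted by start: Museum Hike, Old-Town Tasting, Market Visit, Castle Stop, Aquarium Transfer, Old-Town Transfer.
Old-Town Tasting starts before Museum Hike ends → Museum Hike and Old-Town Tasting overlap.
Market Visit starts after Museum Hike ends, so Museum Hike has no further overlaps.
Market Visit starts after Old-Town Tasting ends, so Old-Town Tasting has no further overlaps.
Castle Stop starts before Market Visit ends → Market Visit and Castle Stop overlap.
Aquarium Transfer starts after Market Visit ends, so Market Visit has no further overlaps.
Aquarium Transfer starts after Castle Stop ends, so Castle Stop has no further overlaps.
Old-Town Transfer starts after Aquarium Transfer ends.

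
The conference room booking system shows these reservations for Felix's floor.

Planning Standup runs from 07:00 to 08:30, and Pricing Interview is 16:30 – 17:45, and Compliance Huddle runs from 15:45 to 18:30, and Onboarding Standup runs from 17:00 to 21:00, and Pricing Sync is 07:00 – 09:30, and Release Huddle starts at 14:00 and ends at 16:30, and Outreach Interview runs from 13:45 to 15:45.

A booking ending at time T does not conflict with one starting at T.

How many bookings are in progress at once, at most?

Walk through starts and ends in time order (an end at T is processed before a start at T):
07:00 start Planning Standup → 1
07:00 start Pricing Sync → 2
08:30 end Planning Standup → 1
09:30 end Pricing Sync → 0
13:45 start Outreach Interview → 1
14:00 start Release Huddle → 2
15:45 end Outreach Interview → 1
15:45 start Compliance Huddle → 2
16:30 end Release Huddle → 1
16:30 start Pricing Interview → 2
17:00 start Onboarding Standup → 3
17:45 end Pricing Interview → 2
18:30 end Compliance Huddle → 1
21:00 end Onboarding Standup → 0
Peak is 3, at 17:00 (Compliance Huddle, Onboarding Standup, Pricing Interview).

3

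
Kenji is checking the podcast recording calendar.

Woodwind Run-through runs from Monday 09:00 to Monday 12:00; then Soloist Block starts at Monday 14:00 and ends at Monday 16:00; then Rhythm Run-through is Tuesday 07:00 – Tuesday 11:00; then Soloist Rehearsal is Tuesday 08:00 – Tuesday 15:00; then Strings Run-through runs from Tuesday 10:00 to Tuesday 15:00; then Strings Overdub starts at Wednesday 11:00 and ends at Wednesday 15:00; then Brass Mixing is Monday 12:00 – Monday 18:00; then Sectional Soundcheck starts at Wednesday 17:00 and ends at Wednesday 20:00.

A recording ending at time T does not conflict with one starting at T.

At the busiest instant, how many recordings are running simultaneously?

3

Sweep the timeline, counting +1 at each start and −1 at each end (ends before starts at a tie):
Monday 09:00 start Woodwind Run-through → 1
Monday 12:00 end Woodwind Run-through → 0
Monday 12:00 start Brass Mixing → 1
Monday 14:00 start Soloist Block → 2
Monday 16:00 end Soloist Block → 1
Monday 18:00 end Brass Mixing → 0
Tuesday 07:00 start Rhythm Run-through → 1
Tuesday 08:00 start Soloist Rehearsal → 2
Tuesday 10:00 start Strings Run-through → 3
Tuesday 11:00 end Rhythm Run-through → 2
Tuesday 15:00 end Soloist Rehearsal → 1
Tuesday 15:00 end Strings Run-through → 0
Wednesday 11:00 start Strings Overdub → 1
Wednesday 15:00 end Strings Overdub → 0
Wednesday 17:00 start Sectional Soundcheck → 1
Wednesday 20:00 end Sectional Soundcheck → 0
Peak is 3, at Tuesday 10:00 (Rhythm Run-through, Soloist Rehearsal, Strings Run-through).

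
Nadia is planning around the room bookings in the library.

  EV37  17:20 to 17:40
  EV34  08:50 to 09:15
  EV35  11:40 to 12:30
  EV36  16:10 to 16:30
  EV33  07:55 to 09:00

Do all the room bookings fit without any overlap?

No

Sorted by start: EV33, EV34, EV35, EV36, EV37.
EV34 starts before EV33 ends → EV33 and EV34 overlap.
That's a conflict, so the schedule is not conflict-free.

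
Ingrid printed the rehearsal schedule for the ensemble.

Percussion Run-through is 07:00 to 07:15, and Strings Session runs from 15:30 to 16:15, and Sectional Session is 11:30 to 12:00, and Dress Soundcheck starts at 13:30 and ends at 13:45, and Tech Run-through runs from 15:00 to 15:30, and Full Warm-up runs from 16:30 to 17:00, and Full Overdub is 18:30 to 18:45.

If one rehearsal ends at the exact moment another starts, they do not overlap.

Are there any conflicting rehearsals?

Check each pair: they overlap iff neither finishes before the other starts.
Sorted by start: Percussion Run-through, Sectional Session, Dress Soundcheck, Tech Run-through, Strings Session, Full Warm-up, Full Overdub.
Sectional Session starts after Percussion Run-through ends; Percussion Run-through is clear from here.
Dress Soundcheck starts after Sectional Session ends; Sectional Session is clear from here.
Tech Run-through starts after Dress Soundcheck ends; Dress Soundcheck is clear from here.
Strings Session starts exactly when Tech Run-through ends (back-to-back, no overlap); Tech Run-through is clear from here.
Full Warm-up starts after Strings Session ends; Strings Session is clear from here.
Full Overdub starts after Full Warm-up ends.
Every pair is clear; the schedule has no overlaps.

No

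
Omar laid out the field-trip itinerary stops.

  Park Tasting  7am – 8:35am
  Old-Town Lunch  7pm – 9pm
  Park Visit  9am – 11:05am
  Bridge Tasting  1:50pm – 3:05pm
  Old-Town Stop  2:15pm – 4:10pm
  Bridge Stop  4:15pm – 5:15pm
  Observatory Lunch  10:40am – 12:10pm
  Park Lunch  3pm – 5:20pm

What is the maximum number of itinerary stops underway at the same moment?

Sweep the timeline, counting +1 at each start and −1 at each end (ends before starts at a tie):
7am start Park Tasting → 1
8:35am end Park Tasting → 0
9am start Park Visit → 1
10:40am start Observatory Lunch → 2
11:05am end Park Visit → 1
12:10pm end Observatory Lunch → 0
1:50pm start Bridge Tasting → 1
2:15pm start Old-Town Stop → 2
3pm start Park Lunch → 3
3:05pm end Bridge Tasting → 2
4:10pm end Old-Town Stop → 1
4:15pm start Bridge Stop → 2
5:15pm end Bridge Stop → 1
5:20pm end Park Lunch → 0
7pm start Old-Town Lunch → 1
9pm end Old-Town Lunch → 0
Peak is 3, at 3pm (Bridge Tasting, Old-Town Stop, Park Lunch).

3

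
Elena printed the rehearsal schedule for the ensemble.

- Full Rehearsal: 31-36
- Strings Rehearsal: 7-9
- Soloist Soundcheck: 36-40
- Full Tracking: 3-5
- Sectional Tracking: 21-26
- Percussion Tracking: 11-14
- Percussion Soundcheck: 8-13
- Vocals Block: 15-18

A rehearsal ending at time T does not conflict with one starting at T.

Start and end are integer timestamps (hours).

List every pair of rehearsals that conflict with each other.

Sorted by start: Full Tracking, Strings Rehearsal, Percussion Soundcheck, Percussion Tracking, Vocals Block, Sectional Tracking, Full Rehearsal, Soloist Soundcheck.
Strings Rehearsal starts after Full Tracking ends, so nothing later overlaps Full Tracking either.
Percussion Soundcheck starts before Strings Rehearsal ends → Strings Rehearsal and Percussion Soundcheck overlap.
Percussion Tracking starts after Strings Rehearsal ends, so nothing later overlaps Strings Rehearsal either.
Percussion Tracking starts before Percussion Soundcheck ends → Percussion Soundcheck and Percussion Tracking overlap.
Vocals Block starts after Percussion Soundcheck ends, so nothing later overlaps Percussion Soundcheck either.
Vocals Block starts after Percussion Tracking ends, so nothing later overlaps Percussion Tracking either.
Sectional Tracking starts after Vocals Block ends, so nothing later overlaps Vocals Block either.
Full Rehearsal starts after Sectional Tracking ends, so nothing later overlaps Sectional Tracking either.
Soloist Soundcheck starts exactly when Full Rehearsal ends (back-to-back, no overlap).

Percussion Soundcheck & Percussion Tracking, Percussion Soundcheck & Strings Rehearsal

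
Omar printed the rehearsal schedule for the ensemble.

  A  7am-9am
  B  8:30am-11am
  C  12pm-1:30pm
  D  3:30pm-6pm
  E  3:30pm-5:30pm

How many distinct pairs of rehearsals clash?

2

Sorted by start: A, B, C, D, E.
B starts before A ends → A and B overlap.
C starts after A ends, so nothing later overlaps A either.
C starts after B ends, so nothing later overlaps B either.
D starts after C ends, so nothing later overlaps C either.
E starts before D ends → D and E overlap.
Overlapping pairs: A & B, D & E — 2 in total.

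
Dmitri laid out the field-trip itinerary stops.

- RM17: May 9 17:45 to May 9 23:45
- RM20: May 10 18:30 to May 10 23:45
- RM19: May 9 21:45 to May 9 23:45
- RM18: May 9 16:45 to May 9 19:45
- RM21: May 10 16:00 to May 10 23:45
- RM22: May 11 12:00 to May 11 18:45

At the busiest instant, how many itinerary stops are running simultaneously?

2

Sort all start/end points and keep a running count:
May 9 16:45 start RM18 → 1
May 9 17:45 start RM17 → 2
May 9 19:45 end RM18 → 1
May 9 21:45 start RM19 → 2
May 9 23:45 end RM17 → 1
May 9 23:45 end RM19 → 0
May 10 16:00 start RM21 → 1
May 10 18:30 start RM20 → 2
May 10 23:45 end RM20 → 1
May 10 23:45 end RM21 → 0
May 11 12:00 start RM22 → 1
May 11 18:45 end RM22 → 0
Peak is 2, at May 9 17:45 (RM17, RM18).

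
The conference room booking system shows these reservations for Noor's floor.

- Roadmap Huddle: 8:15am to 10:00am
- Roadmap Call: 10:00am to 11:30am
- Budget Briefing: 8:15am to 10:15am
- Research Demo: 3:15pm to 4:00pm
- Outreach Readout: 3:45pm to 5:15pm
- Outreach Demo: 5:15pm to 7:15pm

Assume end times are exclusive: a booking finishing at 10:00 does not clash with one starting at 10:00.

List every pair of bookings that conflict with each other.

Budget Briefing & Roadmap Call, Budget Briefing & Roadmap Huddle, Outreach Readout & Research Demo

Sorted by start: Roadmap Huddle, Budget Briefing, Roadmap Call, Research Demo, Outreach Readout, Outreach Demo.
Budget Briefing starts before Roadmap Huddle ends → Roadmap Huddle and Budget Briefing overlap.
Roadmap Call starts exactly when Roadmap Huddle ends (back-to-back, no overlap), so nothing later overlaps Roadmap Huddle either.
Roadmap Call starts before Budget Briefing ends → Budget Briefing and Roadmap Call overlap.
Research Demo starts after Budget Briefing ends, so nothing later overlaps Budget Briefing either.
Research Demo starts after Roadmap Call ends, so nothing later overlaps Roadmap Call either.
Outreach Readout starts before Research Demo ends → Research Demo and Outreach Readout overlap.
Outreach Demo starts after Research Demo ends.
Outreach Demo starts exactly when Outreach Readout ends (back-to-back, no overlap).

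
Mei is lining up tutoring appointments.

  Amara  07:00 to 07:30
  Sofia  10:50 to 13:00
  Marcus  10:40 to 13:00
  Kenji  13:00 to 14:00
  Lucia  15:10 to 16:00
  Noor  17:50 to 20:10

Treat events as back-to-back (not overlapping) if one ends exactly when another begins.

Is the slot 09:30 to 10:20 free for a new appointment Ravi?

Amara: ends 07:30 at or before Ravi starts 09:30 → clear.
Marcus: starts 10:40 at or after Ravi ends 10:20 → clear.
Sofia: starts 10:50 at or after Ravi ends 10:20 → clear.
Kenji: starts 13:00 at or after Ravi ends 10:20 → clear.
Lucia: starts 15:10 at or after Ravi ends 10:20 → clear.
Noor: starts 17:50 at or after Ravi ends 10:20 → clear.

Yes — the slot is free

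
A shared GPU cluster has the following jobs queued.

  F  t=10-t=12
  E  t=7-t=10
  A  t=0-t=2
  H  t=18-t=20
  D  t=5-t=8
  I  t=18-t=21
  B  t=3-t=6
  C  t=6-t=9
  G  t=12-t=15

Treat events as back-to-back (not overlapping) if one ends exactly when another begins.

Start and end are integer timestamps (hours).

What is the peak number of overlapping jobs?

Walk through starts and ends in time order (an end at T is processed before a start at T):
t=0 start A → 1
t=2 end A → 0
t=3 start B → 1
t=5 start D → 2
t=6 end B → 1
t=6 start C → 2
t=7 start E → 3
t=8 end D → 2
t=9 end C → 1
t=10 end E → 0
t=10 start F → 1
t=12 end F → 0
t=12 start G → 1
t=15 end G → 0
t=18 start H → 1
t=18 start I → 2
t=20 end H → 1
t=21 end I → 0
Peak is 3, at t=7 (C, D, E).

3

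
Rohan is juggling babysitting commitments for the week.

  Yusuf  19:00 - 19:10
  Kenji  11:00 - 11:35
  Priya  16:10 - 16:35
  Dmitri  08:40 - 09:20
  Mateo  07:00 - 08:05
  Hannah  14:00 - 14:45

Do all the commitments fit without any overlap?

Yes

Sorted by start: Mateo, Dmitri, Kenji, Hannah, Priya, Yusuf.
Dmitri starts after Mateo ends, so nothing later overlaps Mateo either.
Kenji starts after Dmitri ends, so nothing later overlaps Dmitri either.
Hannah starts after Kenji ends, so nothing later overlaps Kenji either.
Priya starts after Hannah ends, so nothing later overlaps Hannah either.
Yusuf starts after Priya ends.
Every pair is clear; the schedule has no overlaps.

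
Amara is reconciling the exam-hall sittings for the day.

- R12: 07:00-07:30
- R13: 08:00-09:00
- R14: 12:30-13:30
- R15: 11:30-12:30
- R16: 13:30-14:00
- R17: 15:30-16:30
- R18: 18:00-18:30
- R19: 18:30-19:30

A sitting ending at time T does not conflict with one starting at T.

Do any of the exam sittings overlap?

No

Check each pair: they overlap iff neither finishes before the other starts.
Sorted by start: R12, R13, R15, R14, R16, R17, R18, R19.
R13 starts after R12 ends — done with R12.
R15 starts after R13 ends — done with R13.
R14 starts exactly when R15 ends (back-to-back, no overlap) — done with R15.
R16 starts exactly when R14 ends (back-to-back, no overlap) — done with R14.
R17 starts after R16 ends — done with R16.
R18 starts after R17 ends — done with R17.
R19 starts exactly when R18 ends (back-to-back, no overlap).
Every pair is clear; the schedule has no overlaps.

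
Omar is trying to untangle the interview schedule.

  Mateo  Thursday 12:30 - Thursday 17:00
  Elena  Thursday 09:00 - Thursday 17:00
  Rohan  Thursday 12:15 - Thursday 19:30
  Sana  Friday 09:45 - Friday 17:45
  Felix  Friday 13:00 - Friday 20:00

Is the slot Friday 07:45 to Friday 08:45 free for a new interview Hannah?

Elena: ends Thursday 17:00 at or before Hannah starts Friday 07:45 → clear.
Rohan: ends Thursday 19:30 at or before Hannah starts Friday 07:45 → clear.
Mateo: ends Thursday 17:00 at or before Hannah starts Friday 07:45 → clear.
Sana: starts Friday 09:45 at or after Hannah ends Friday 08:45 → clear.
Felix: starts Friday 13:00 at or after Hannah ends Friday 08:45 → clear.

Yes — the slot is free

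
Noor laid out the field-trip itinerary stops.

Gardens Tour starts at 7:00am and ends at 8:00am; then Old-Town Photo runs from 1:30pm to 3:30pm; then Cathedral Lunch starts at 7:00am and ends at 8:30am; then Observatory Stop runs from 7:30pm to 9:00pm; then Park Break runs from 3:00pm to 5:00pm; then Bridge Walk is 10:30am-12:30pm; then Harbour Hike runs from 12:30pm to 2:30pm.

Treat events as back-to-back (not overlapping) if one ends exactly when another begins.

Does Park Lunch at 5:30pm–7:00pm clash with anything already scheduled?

No — it doesn't clash with anything

Cathedral Lunch: ends 8:30am at or before Park Lunch starts 5:30pm → clear.
Gardens Tour: ends 8:00am at or before Park Lunch starts 5:30pm → clear.
Bridge Walk: ends 12:30pm at or before Park Lunch starts 5:30pm → clear.
Harbour Hike: ends 2:30pm at or before Park Lunch starts 5:30pm → clear.
Old-Town Photo: ends 3:30pm at or before Park Lunch starts 5:30pm → clear.
Park Break: ends 5:00pm at or before Park Lunch starts 5:30pm → clear.
Observatory Stop: starts 7:30pm at or after Park Lunch ends 7:00pm → clear.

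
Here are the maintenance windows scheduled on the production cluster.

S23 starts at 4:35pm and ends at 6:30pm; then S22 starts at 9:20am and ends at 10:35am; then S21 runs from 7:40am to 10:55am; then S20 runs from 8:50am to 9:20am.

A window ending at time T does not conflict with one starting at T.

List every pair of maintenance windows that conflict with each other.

S20 & S21, S21 & S22

Two intervals overlap when each starts before the other ends.
Sorted by start: S21, S20, S22, S23.
S20 starts before S21 ends → S21 and S20 overlap.
S22 starts before S21 ends → S21 and S22 overlap.
S23 starts after S21 ends.
S22 starts exactly when S20 ends (back-to-back, no overlap), so nothing later overlaps S20 either.
S23 starts after S22 ends.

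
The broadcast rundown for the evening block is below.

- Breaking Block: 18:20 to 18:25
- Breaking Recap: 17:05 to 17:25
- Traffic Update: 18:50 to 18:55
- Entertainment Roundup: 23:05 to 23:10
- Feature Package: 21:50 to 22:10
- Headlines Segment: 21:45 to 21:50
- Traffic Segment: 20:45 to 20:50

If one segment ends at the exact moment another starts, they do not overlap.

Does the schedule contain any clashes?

Sorted by start: Breaking Recap, Breaking Block, Traffic Update, Traffic Segment, Headlines Segment, Feature Package, Entertainment Roundup.
Breaking Block starts after Breaking Recap ends; Breaking Recap is clear from here.
Traffic Update starts after Breaking Block ends; Breaking Block is clear from here.
Traffic Segment starts after Traffic Update ends; Traffic Update is clear from here.
Headlines Segment starts after Traffic Segment ends; Traffic Segment is clear from here.
Feature Package starts exactly when Headlines Segment ends (back-to-back, no overlap); Headlines Segment is clear from here.
Entertainment Roundup starts after Feature Package ends.
Every pair is clear; the schedule has no overlaps.

No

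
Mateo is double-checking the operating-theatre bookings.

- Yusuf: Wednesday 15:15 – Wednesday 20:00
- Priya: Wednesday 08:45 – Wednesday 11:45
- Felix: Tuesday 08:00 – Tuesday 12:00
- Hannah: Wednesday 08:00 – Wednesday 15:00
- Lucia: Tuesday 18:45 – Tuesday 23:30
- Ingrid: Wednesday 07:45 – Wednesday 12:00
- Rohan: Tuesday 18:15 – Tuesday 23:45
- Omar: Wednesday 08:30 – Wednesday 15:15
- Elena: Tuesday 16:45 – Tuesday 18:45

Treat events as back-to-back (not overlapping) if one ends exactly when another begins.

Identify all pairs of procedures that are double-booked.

Elena & Rohan, Hannah & Ingrid, Hannah & Omar, Hannah & Priya, Ingrid & Omar, Ingrid & Priya, Lucia & Rohan, Omar & Priya

Sorted by start: Felix, Elena, Rohan, Lucia, Ingrid, Hannah, Omar, Priya, Yusuf.
Elena starts after Felix ends — done with Felix.
Rohan starts before Elena ends → Elena and Rohan overlap.
Lucia starts exactly when Elena ends (back-to-back, no overlap) — done with Elena.
Lucia starts before Rohan ends → Rohan and Lucia overlap.
Ingrid starts after Rohan ends — done with Rohan.
Ingrid starts after Lucia ends — done with Lucia.
Hannah starts before Ingrid ends → Ingrid and Hannah overlap.
Omar starts before Ingrid ends → Ingrid and Omar overlap.
Priya starts before Ingrid ends → Ingrid and Priya overlap.
Yusuf starts after Ingrid ends.
Omar starts before Hannah ends → Hannah and Omar overlap.
Priya starts before Hannah ends → Hannah and Priya overlap.
Yusuf starts after Hannah ends.
Priya starts before Omar ends → Omar and Priya overlap.
Yusuf starts exactly when Omar ends (back-to-back, no overlap).
Yusuf starts after Priya ends.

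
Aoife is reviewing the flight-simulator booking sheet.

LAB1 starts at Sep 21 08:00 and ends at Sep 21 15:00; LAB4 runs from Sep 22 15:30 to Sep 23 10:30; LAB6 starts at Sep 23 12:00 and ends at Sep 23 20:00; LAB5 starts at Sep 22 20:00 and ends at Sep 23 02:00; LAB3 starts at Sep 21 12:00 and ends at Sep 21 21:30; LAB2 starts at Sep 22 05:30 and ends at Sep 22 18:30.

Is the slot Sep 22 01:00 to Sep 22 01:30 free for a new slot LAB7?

Yes — the slot is free

LAB1: ends Sep 21 15:00 at or before LAB7 starts Sep 22 01:00 → clear.
LAB3: ends Sep 21 21:30 at or before LAB7 starts Sep 22 01:00 → clear.
LAB2: starts Sep 22 05:30 at or after LAB7 ends Sep 22 01:30 → clear.
LAB4: starts Sep 22 15:30 at or after LAB7 ends Sep 22 01:30 → clear.
LAB5: starts Sep 22 20:00 at or after LAB7 ends Sep 22 01:30 → clear.
LAB6: starts Sep 23 12:00 at or after LAB7 ends Sep 22 01:30 → clear.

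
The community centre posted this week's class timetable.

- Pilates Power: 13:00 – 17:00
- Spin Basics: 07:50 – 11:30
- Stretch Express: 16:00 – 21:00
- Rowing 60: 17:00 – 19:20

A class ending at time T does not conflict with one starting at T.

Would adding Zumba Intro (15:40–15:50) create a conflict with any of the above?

Yes — it overlaps Pilates Power

Spin Basics: ends 11:30 at or before Zumba Intro starts 15:40 → clear.
Pilates Power: starts 13:00 before Zumba Intro ends 15:50, and ends 17:00 after Zumba Intro starts 15:40 → overlap.
Stretch Express: starts 16:00 at or after Zumba Intro ends 15:50 → clear.
Rowing 60: starts 17:00 at or after Zumba Intro ends 15:50 → clear.
Zumba Intro overlaps Pilates Power.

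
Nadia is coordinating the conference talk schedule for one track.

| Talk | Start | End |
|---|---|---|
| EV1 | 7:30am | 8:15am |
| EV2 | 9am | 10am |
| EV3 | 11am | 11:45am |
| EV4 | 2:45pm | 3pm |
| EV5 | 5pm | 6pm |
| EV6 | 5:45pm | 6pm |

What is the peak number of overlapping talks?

Walk through starts and ends in time order (an end at T is processed before a start at T):
7:30am start EV1 → 1
8:15am end EV1 → 0
9am start EV2 → 1
10am end EV2 → 0
11am start EV3 → 1
11:45am end EV3 → 0
2:45pm start EV4 → 1
3pm end EV4 → 0
5pm start EV5 → 1
5:45pm start EV6 → 2
6pm end EV5 → 1
6pm end EV6 → 0
Peak is 2, at 5:45pm (EV5, EV6).

2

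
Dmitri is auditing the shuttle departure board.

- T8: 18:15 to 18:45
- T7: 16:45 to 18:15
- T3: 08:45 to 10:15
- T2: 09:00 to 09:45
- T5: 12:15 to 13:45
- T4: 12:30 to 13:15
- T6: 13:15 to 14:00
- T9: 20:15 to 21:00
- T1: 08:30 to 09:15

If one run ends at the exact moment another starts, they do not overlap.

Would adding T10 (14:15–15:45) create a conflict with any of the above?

No — it doesn't clash with anything

T1: ends 09:15 at or before T10 starts 14:15 → clear.
T3: ends 10:15 at or before T10 starts 14:15 → clear.
T2: ends 09:45 at or before T10 starts 14:15 → clear.
T5: ends 13:45 at or before T10 starts 14:15 → clear.
T4: ends 13:15 at or before T10 starts 14:15 → clear.
T6: ends 14:00 at or before T10 starts 14:15 → clear.
T7: starts 16:45 at or after T10 ends 15:45 → clear.
T8: starts 18:15 at or after T10 ends 15:45 → clear.
T9: starts 20:15 at or after T10 ends 15:45 → clear.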